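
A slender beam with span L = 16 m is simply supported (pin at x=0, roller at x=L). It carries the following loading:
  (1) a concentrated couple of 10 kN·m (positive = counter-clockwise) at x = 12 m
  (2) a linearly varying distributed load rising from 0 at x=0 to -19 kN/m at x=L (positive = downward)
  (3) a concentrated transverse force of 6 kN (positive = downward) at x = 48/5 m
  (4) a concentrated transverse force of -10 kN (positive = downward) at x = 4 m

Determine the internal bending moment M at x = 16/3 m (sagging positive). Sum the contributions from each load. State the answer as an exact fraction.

Load 1 — applied couple M₀=10 kN·m at a=12 m (b=L-a=4):
  M_1 = M₀x/L  [x≤a] = 10·(16/3)/16 = 10/3 kN·m
Load 2 — triangular load w₀=-19 kN/m (0→w₀ over full span):
  M_2 = w₀Lx/6 - w₀x³/(6L) = (-19)·16·(16/3)/6 - (-19)·(16/3)³/(6·16) = -19456/81 kN·m
Load 3 — point force P=6 kN at a=48/5 m (b=L-a=32/5):
  M_3 = Pbx/L  [x≤a] = 6·(32/5)·(16/3)/16 = 64/5 kN·m
Load 4 — point force P=-10 kN at a=4 m (b=L-a=12):
  M_4 = Pa(L-x)/L  [x>a] = (-10)·4·(16-(16/3))/16 = -80/3 kN·m
Superposition: M = Σ M_i = -101546/405 kN·m ≈ -250.730864 kN·m

M(16/3) = -101546/405 kN·m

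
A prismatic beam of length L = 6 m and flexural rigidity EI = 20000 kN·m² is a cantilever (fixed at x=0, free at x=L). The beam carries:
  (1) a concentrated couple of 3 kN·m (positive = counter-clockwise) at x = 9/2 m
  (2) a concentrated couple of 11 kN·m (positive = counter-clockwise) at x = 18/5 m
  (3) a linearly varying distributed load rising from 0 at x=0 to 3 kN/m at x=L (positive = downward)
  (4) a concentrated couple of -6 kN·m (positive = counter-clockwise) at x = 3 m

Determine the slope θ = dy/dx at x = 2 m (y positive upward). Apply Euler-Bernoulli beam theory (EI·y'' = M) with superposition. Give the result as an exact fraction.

Load 1 — applied couple M₀=3 kN·m at a=9/2 m (b=L-a=3/2):
  θ_1 = M₀x/EI  [x≤a] = 3·2/20000 = 3/10000 rad
Load 2 — applied couple M₀=11 kN·m at a=18/5 m (b=L-a=12/5):
  θ_2 = M₀x/EI  [x≤a] = 11·2/20000 = 11/10000 rad
Load 3 — triangular load w₀=3 kN/m (0→w₀ over full span):
  θ_3 = (w₀Lx²/4-w₀L²x/3-w₀x⁴/(24L))/EI = (3·6·2²/4-3·6²·2/3-3·2⁴/(24·6))/20000 = -163/60000 rad
Load 4 — applied couple M₀=-6 kN·m at a=3 m (b=L-a=3):
  θ_4 = M₀x/EI  [x≤a] = (-6)·2/20000 = -3/5000 rad
Superposition: θ = Σ θ_i = -23/12000 rad ≈ -0.001917 rad

θ(2) = -23/12000 rad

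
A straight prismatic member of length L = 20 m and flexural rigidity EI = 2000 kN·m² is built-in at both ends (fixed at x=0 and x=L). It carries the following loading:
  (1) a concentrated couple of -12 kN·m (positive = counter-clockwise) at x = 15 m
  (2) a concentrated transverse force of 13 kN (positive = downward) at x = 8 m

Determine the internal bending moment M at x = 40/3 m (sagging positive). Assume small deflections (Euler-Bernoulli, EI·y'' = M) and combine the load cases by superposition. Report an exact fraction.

M(40/3) = 89/300 kN·m

Load 1 — applied couple M₀=-12 kN·m at a=15 m (b=L-a=5):
  M_1 = R_Ax - M_A  [x≤a] with R_A=-27/40, M_A=-15/4 = (-27/40)·(40/3) - (-15/4) = -21/4 kN·m
Load 2 — point force P=13 kN at a=8 m (b=L-a=12):
  M_2 = Pa²(a+3b)(L-x)/L³ - Pa²b/L²  [x>a] = 13·8²·(8+3·12)·(20-(40/3))/20³ - 13·8²·12/20² = 416/75 kN·m
Superposition: M = Σ M_i = 89/300 kN·m ≈ 0.296667 kN·m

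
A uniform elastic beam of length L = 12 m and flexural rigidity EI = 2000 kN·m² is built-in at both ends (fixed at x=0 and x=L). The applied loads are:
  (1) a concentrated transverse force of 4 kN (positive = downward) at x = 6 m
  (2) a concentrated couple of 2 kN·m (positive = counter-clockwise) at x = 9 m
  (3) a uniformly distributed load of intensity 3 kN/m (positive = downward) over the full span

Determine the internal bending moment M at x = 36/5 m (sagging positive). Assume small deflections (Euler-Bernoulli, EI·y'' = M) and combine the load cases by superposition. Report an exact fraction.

M(36/5) = 4033/200 kN·m

Load 1 — point force P=4 kN at a=6 m (b=L-a=6):
  M_1 = Pa²(a+3b)(L-x)/L³ - Pa²b/L²  [x>a] = 4·6²·(6+3·6)·(12-(36/5))/12³ - 4·6²·6/12² = 18/5 kN·m
Load 2 — applied couple M₀=2 kN·m at a=9 m (b=L-a=3):
  M_2 = R_Ax - M_A  [x≤a] with R_A=3/16, M_A=5/8 = (3/16)·(36/5) - (5/8) = 29/40 kN·m
Load 3 — uniform load w=3 kN/m over full span:
  M_3 = wLx/2 - wL²/12 - wx²/2 = 3·12·(36/5)/2 - 3·12²/12 - 3·(36/5)²/2 = 396/25 kN·m
Superposition: M = Σ M_i = 4033/200 kN·m ≈ 20.165000 kN·m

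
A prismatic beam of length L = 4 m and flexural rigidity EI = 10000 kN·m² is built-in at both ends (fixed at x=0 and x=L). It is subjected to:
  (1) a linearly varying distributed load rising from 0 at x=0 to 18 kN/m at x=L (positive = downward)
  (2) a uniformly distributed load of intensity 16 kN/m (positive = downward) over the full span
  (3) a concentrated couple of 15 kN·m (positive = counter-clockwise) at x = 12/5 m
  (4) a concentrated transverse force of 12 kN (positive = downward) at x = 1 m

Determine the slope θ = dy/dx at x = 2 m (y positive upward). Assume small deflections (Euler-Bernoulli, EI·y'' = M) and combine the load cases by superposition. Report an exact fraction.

θ(2) = 27/200000 rad

Load 1 — triangular load w₀=18 kN/m (0→w₀ over full span):
  θ_1 = -w₀(2x(L-x)(L-2x)(x+2L)+x²(L-x)²)/(120LEI) = -18·(2·2·(4-2)·(4-2·2)·(2+2·4)+2²·(4-2)²)/(120·4·10000) = -3/50000 rad
Load 2 — uniform load w=16 kN/m over full span:
  θ_2 = -wx(L-x)(L-2x)/(12EI) = -16·2·(4-2)·(4-2·2)/(12·10000) = 0 rad
Load 3 — applied couple M₀=15 kN·m at a=12/5 m (b=L-a=8/5):
  θ_3 = (R_Ax²/2 - M_Ax)/EI  [x≤a] with R_A=27/5, M_A=24/5 = ((27/5)·2²/2 - (24/5)·2)/10000 = 3/25000 rad
Load 4 — point force P=12 kN at a=1 m (b=L-a=3):
  θ_4 = Pa²(L-x)(2bL-(3b+a)(L-x))/(2L³EI)  [x>a] = 12·1²·(4-2)·(2·3·4-(3·3+1)·(4-2))/(2·4³·10000) = 3/40000 rad
Superposition: θ = Σ θ_i = 27/200000 rad ≈ 0.000135 rad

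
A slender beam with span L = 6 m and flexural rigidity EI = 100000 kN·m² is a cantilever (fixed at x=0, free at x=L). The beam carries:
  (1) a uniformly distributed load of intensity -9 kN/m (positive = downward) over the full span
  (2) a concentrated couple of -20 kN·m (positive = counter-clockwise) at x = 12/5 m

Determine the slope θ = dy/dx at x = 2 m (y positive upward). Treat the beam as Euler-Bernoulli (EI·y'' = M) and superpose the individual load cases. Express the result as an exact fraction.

θ(2) = 47/25000 rad

Load 1 — uniform load w=-9 kN/m over full span:
  θ_1 = -wx(x²-3Lx+3L²)/(6EI) = -(-9)·2·(2²-3·6·2+3·6²)/(6·100000) = 57/25000 rad
Load 2 — applied couple M₀=-20 kN·m at a=12/5 m (b=L-a=18/5):
  θ_2 = M₀x/EI  [x≤a] = (-20)·2/100000 = -1/2500 rad
Superposition: θ = Σ θ_i = 47/25000 rad ≈ 0.001880 rad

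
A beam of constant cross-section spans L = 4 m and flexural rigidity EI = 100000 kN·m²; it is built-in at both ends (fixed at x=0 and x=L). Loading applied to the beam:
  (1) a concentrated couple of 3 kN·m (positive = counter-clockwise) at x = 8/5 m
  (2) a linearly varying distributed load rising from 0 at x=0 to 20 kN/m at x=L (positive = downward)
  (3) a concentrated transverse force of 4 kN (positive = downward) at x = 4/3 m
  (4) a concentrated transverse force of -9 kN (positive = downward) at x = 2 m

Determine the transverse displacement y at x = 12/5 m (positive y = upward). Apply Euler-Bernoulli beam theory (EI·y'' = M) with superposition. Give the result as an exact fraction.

Load 1 — applied couple M₀=3 kN·m at a=8/5 m (b=L-a=12/5):
  y_1 = (R_Ax³/6 - M_Ax²/2 - M₀(x-a)²/2)/EI  [x>a] with R_A=27/25, M_A=9/25 = ((27/25)·(12/5)³/6 - (9/25)·(12/5)²/2 - 3·((12/5)-(8/5))²/2)/100000 = 48/9765625 m
Load 2 — triangular load w₀=20 kN/m (0→w₀ over full span):
  y_2 = -w₀x²(L-x)²(x+2L)/(120LEI) = -20·(12/5)²·(4-(12/5))²·((12/5)+2·4)/(120·4·100000) = -624/9765625 m
Load 3 — point force P=4 kN at a=4/3 m (b=L-a=8/3):
  y_3 = -Pa²(L-x)²(3bL-(3b+a)(L-x))/(6L³EI)  [x>a] = -4·(4/3)²·(4-(12/5))²·(3·(8/3)·4-(3·(8/3)+(4/3))·(4-(12/5)))/(6·4³·100000) = -256/31640625 m
Load 4 — point force P=-9 kN at a=2 m (b=L-a=2):
  y_4 = -Pa²(L-x)²(3bL-(3b+a)(L-x))/(6L³EI)  [x>a] = -(-9)·2²·(4-(12/5))²·(3·2·4-(3·2+2)·(4-(12/5)))/(6·4³·100000) = 21/781250 m
Superposition: y = Σ y_i = -63587/1582031250 m ≈ -0.000040 m

y(12/5) = -63587/1582031250 m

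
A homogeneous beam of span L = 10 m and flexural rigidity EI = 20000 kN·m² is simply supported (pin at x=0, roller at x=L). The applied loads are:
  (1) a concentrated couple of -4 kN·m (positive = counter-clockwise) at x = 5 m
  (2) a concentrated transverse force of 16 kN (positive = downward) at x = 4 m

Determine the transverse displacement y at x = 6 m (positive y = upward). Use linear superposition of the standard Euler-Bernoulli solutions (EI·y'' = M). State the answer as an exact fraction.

y(6) = -1097/75000 m

Load 1 — applied couple M₀=-4 kN·m at a=5 m (b=L-a=5):
  y_1 = (M₀x³/(6L)-M₀(x-a)²/2+C₁x)/EI  [x>a] with C₁=M₀(3b²-L²)/(6L)=5/3 = ((-4)·6³/(6·10)-(-4)·(6-5)²/2+(5/3)·6)/20000 = -3/25000 m
Load 2 — point force P=16 kN at a=4 m (b=L-a=6):
  y_2 = -Pa(L-x)(2Lx-a²-x²)/(6LEI)  [x>a] = -16·4·(10-6)·(2·10·6-4²-6²)/(6·10·20000) = -136/9375 m
Superposition: y = Σ y_i = -1097/75000 m ≈ -0.014627 m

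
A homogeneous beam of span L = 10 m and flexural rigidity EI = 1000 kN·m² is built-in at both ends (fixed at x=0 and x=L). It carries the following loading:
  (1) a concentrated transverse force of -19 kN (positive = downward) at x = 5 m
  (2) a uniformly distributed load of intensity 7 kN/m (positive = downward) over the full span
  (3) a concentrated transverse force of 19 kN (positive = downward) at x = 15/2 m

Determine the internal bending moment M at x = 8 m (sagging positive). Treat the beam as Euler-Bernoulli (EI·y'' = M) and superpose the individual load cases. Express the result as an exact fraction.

Load 1 — point force P=-19 kN at a=5 m (b=L-a=5):
  M_1 = Pa²(a+3b)(L-x)/L³ - Pa²b/L²  [x>a] = (-19)·5²·(5+3·5)·(10-8)/10³ - (-19)·5²·5/10² = 19/4 kN·m
Load 2 — uniform load w=7 kN/m over full span:
  M_2 = wLx/2 - wL²/12 - wx²/2 = 7·10·8/2 - 7·10²/12 - 7·8²/2 = -7/3 kN·m
Load 3 — point force P=19 kN at a=15/2 m (b=L-a=5/2):
  M_3 = Pa²(a+3b)(L-x)/L³ - Pa²b/L²  [x>a] = 19·(15/2)²·((15/2)+3·(5/2))·(10-8)/10³ - 19·(15/2)²·(5/2)/10² = 171/32 kN·m
Superposition: M = Σ M_i = 745/96 kN·m ≈ 7.760417 kN·m

M(8) = 745/96 kN·m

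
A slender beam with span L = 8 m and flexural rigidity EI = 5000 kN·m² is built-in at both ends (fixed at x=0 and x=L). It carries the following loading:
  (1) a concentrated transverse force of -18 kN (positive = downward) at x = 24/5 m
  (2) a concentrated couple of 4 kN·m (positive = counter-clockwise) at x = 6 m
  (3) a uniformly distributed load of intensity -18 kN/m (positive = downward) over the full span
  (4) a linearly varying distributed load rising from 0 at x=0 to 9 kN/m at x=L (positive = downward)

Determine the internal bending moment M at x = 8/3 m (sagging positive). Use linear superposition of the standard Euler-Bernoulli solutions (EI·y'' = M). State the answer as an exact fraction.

Load 1 — point force P=-18 kN at a=24/5 m (b=L-a=16/5):
  M_1 = Pb²(3a+b)x/L³ - Pab²/L²  [x≤a] = (-18)·(16/5)²·(3·(24/5)+(16/5))·(8/3)/8³ - (-18)·(24/5)·(16/5)²/8² = -384/125 kN·m
Load 2 — applied couple M₀=4 kN·m at a=6 m (b=L-a=2):
  M_2 = R_Ax - M_A  [x≤a] with R_A=9/16, M_A=5/4 = (9/16)·(8/3) - (5/4) = 1/4 kN·m
Load 3 — uniform load w=-18 kN/m over full span:
  M_3 = wLx/2 - wL²/12 - wx²/2 = (-18)·8·(8/3)/2 - (-18)·8²/12 - (-18)·(8/3)²/2 = -32 kN·m
Load 4 — triangular load w₀=9 kN/m (0→w₀ over full span):
  M_4 = 3w₀Lx/20 - w₀L²/30 - w₀x³/(6L) = 3·9·8·(8/3)/20 - 9·8²/30 - 9·(8/3)³/(6·8) = 272/45 kN·m
Superposition: M = Σ M_i = -129499/4500 kN·m ≈ -28.777556 kN·m

M(8/3) = -129499/4500 kN·m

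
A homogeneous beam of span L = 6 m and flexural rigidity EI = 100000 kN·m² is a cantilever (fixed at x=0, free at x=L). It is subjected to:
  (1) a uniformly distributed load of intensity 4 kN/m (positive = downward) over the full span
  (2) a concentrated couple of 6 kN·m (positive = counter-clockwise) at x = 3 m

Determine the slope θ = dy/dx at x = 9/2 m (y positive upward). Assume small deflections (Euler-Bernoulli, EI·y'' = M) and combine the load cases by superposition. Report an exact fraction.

Load 1 — uniform load w=4 kN/m over full span:
  θ_1 = -wx(x²-3Lx+3L²)/(6EI) = -4·(9/2)·((9/2)²-3·6·(9/2)+3·6²)/(6·100000) = -567/400000 rad
Load 2 — applied couple M₀=6 kN·m at a=3 m (b=L-a=3):
  θ_2 = M₀a/EI  [x>a] = 6·3/100000 = 9/50000 rad
Superposition: θ = Σ θ_i = -99/80000 rad ≈ -0.001238 rad

θ(9/2) = -99/80000 rad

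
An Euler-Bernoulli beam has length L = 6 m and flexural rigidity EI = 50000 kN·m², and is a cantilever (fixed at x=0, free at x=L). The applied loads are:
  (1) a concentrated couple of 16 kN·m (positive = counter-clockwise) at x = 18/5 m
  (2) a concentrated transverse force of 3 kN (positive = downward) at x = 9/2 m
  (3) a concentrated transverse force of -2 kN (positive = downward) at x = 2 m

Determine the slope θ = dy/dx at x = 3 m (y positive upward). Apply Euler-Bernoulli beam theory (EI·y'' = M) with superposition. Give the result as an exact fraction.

Load 1 — applied couple M₀=16 kN·m at a=18/5 m (b=L-a=12/5):
  θ_1 = M₀x/EI  [x≤a] = 16·3/50000 = 3/3125 rad
Load 2 — point force P=3 kN at a=9/2 m (b=L-a=3/2):
  θ_2 = -Px(2a-x)/(2EI)  [x≤a] = -3·3·(2·(9/2)-3)/(2·50000) = -27/50000 rad
Load 3 — point force P=-2 kN at a=2 m (b=L-a=4):
  θ_3 = -Pa²/(2EI)  [x>a] = -(-2)·2²/(2·50000) = 1/12500 rad
Superposition: θ = Σ θ_i = 1/2000 rad ≈ 0.000500 rad

θ(3) = 1/2000 rad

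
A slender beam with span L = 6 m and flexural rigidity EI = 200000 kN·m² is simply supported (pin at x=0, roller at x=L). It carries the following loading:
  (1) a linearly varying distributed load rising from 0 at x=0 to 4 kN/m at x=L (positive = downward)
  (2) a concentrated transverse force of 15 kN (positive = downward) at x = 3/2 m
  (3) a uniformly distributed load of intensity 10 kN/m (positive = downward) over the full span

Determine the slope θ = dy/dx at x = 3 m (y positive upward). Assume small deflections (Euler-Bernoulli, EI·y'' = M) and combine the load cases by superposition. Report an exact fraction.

Load 1 — triangular load w₀=4 kN/m (0→w₀ over full span):
  θ_1 = -w₀(7L⁴-30L²x²+15x⁴)/(360LEI) = -4·(7·6⁴-30·6²·3²+15·3⁴)/(360·6·200000) = -21/4000000 rad
Load 2 — point force P=15 kN at a=3/2 m (b=L-a=9/2):
  θ_2 = -Pa(2L²-6Lx+3x²+a²)/(6LEI)  [x>a] = -15·(3/2)·(2·6²-6·6·3+3·3²+(3/2)²)/(6·6·200000) = 27/1280000 rad
Load 3 — uniform load w=10 kN/m over full span:
  θ_3 = -w(L³-6Lx²+4x³)/(24EI) = -10·(6³-6·6·3²+4·3³)/(24·200000) = 0 rad
Superposition: θ = Σ θ_i = 507/32000000 rad ≈ 0.000016 rad

θ(3) = 507/32000000 rad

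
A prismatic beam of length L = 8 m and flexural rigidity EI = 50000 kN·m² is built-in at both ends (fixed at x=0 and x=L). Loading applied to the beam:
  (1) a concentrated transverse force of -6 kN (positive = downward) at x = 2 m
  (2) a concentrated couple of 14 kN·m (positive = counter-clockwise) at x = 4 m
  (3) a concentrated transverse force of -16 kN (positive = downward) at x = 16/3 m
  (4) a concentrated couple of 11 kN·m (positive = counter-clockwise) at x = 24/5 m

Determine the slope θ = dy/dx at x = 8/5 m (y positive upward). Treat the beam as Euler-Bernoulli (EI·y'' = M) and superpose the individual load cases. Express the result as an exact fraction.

θ(8/5) = 37307/210937500 rad

Load 1 — point force P=-6 kN at a=2 m (b=L-a=6):
  θ_1 = -Pb²x(2aL-(3a+b)x)/(2L³EI)  [x≤a] = -(-6)·6²·(8/5)·(2·2·8-(3·2+6)·(8/5))/(2·8³·50000) = 27/312500 rad
Load 2 — applied couple M₀=14 kN·m at a=4 m (b=L-a=4):
  θ_2 = (R_Ax²/2 - M_Ax)/EI  [x≤a] with R_A=21/8, M_A=7/2 = ((21/8)·(8/5)²/2 - (7/2)·(8/5))/50000 = -7/156250 rad
Load 3 — point force P=-16 kN at a=16/3 m (b=L-a=8/3):
  θ_3 = -Pb²x(2aL-(3a+b)x)/(2L³EI)  [x≤a] = -(-16)·(8/3)²·(8/5)·(2·(16/3)·8-(3·(16/3)+(8/3))·(8/5))/(2·8³·50000) = 416/2109375 rad
Load 4 — applied couple M₀=11 kN·m at a=24/5 m (b=L-a=16/5):
  θ_4 = (R_Ax²/2 - M_Ax)/EI  [x≤a] with R_A=99/50, M_A=88/25 = ((99/50)·(8/5)²/2 - (88/25)·(8/5))/50000 = -121/1953125 rad
Superposition: θ = Σ θ_i = 37307/210937500 rad ≈ 0.000177 rad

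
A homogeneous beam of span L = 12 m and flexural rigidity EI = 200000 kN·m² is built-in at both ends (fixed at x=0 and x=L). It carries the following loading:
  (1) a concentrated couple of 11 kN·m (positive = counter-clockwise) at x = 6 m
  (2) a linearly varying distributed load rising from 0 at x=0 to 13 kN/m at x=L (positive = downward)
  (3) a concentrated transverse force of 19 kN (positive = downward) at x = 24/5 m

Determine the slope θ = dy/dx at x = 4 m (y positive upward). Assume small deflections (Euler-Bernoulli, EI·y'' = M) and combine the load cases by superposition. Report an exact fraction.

Load 1 — applied couple M₀=11 kN·m at a=6 m (b=L-a=6):
  θ_1 = (R_Ax²/2 - M_Ax)/EI  [x≤a] with R_A=11/8, M_A=11/4 = ((11/8)·4²/2 - (11/4)·4)/200000 = 0 rad
Load 2 — triangular load w₀=13 kN/m (0→w₀ over full span):
  θ_2 = -w₀(2x(L-x)(L-2x)(x+2L)+x²(L-x)²)/(120LEI) = -13·(2·4·(12-4)·(12-2·4)·(4+2·12)+4²·(12-4)²)/(120·12·200000) = -52/140625 rad
Load 3 — point force P=19 kN at a=24/5 m (b=L-a=36/5):
  θ_3 = -Pb²x(2aL-(3a+b)x)/(2L³EI)  [x≤a] = -19·(36/5)²·4·(2·(24/5)·12-(3·(24/5)+(36/5))·4)/(2·12³·200000) = -513/3125000 rad
Superposition: θ = Σ θ_i = -15017/28125000 rad ≈ -0.000534 rad

θ(4) = -15017/28125000 rad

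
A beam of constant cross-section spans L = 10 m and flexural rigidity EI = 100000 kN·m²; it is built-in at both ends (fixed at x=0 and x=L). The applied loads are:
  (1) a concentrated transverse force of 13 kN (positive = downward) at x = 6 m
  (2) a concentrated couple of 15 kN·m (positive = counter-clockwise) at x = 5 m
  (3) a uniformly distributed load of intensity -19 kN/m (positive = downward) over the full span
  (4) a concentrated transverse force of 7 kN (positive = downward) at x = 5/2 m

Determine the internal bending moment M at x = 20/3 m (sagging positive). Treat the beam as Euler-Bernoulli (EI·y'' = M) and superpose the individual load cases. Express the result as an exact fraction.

M(20/3) = -336983/7200 kN·m

Load 1 — point force P=13 kN at a=6 m (b=L-a=4):
  M_1 = Pa²(a+3b)(L-x)/L³ - Pa²b/L²  [x>a] = 13·6²·(6+3·4)·(10-(20/3))/10³ - 13·6²·4/10² = 234/25 kN·m
Load 2 — applied couple M₀=15 kN·m at a=5 m (b=L-a=5):
  M_2 = R_Ax - M_A - M₀  [x>a] with R_A=9/4, M_A=15/4 = (9/4)·(20/3) - (15/4) - 15 = -15/4 kN·m
Load 3 — uniform load w=-19 kN/m over full span:
  M_3 = wLx/2 - wL²/12 - wx²/2 = (-19)·10·(20/3)/2 - (-19)·10²/12 - (-19)·(20/3)²/2 = -475/9 kN·m
Load 4 — point force P=7 kN at a=5/2 m (b=L-a=15/2):
  M_4 = Pa²(a+3b)(L-x)/L³ - Pa²b/L²  [x>a] = 7·(5/2)²·((5/2)+3·(15/2))·(10-(20/3))/10³ - 7·(5/2)²·(15/2)/10² = 35/96 kN·m
Superposition: M = Σ M_i = -336983/7200 kN·m ≈ -46.803194 kN·m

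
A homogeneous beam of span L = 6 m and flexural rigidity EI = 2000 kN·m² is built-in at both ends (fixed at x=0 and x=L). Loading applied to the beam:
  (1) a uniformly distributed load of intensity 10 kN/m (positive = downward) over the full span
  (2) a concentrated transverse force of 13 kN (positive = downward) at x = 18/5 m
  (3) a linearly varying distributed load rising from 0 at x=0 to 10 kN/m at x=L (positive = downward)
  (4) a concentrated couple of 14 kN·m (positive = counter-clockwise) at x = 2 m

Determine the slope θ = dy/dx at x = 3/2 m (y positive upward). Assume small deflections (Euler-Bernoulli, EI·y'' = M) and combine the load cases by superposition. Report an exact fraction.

Load 1 — uniform load w=10 kN/m over full span:
  θ_1 = -wx(L-x)(L-2x)/(12EI) = -10·(3/2)·(6-(3/2))·(6-2·(3/2))/(12·2000) = -27/3200 rad
Load 2 — point force P=13 kN at a=18/5 m (b=L-a=12/5):
  θ_2 = -Pb²x(2aL-(3a+b)x)/(2L³EI)  [x≤a] = -13·(12/5)²·(3/2)·(2·(18/5)·6-(3·(18/5)+(12/5))·(3/2))/(2·6³·2000) = -1521/500000 rad
Load 3 — triangular load w₀=10 kN/m (0→w₀ over full span):
  θ_3 = -w₀(2x(L-x)(L-2x)(x+2L)+x²(L-x)²)/(120LEI) = -10·(2·(3/2)·(6-(3/2))·(6-2·(3/2))·((3/2)+2·6)+(3/2)²·(6-(3/2))²)/(120·6·2000) = -1053/256000 rad
Load 4 — applied couple M₀=14 kN·m at a=2 m (b=L-a=4):
  θ_4 = (R_Ax²/2 - M_Ax)/EI  [x≤a] with R_A=28/9, M_A=0 = ((28/9)·(3/2)²/2 - 0·(3/2))/2000 = 7/4000 rad
Superposition: θ = Σ θ_i = -442969/32000000 rad ≈ -0.013843 rad

θ(3/2) = -442969/32000000 rad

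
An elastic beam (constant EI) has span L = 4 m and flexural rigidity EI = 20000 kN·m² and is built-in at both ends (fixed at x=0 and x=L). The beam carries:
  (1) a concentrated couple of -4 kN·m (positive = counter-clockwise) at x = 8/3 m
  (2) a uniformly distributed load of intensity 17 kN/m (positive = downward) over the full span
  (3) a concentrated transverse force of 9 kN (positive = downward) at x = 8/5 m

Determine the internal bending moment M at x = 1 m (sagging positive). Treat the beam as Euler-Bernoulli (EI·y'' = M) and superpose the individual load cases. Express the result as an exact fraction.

Load 1 — applied couple M₀=-4 kN·m at a=8/3 m (b=L-a=4/3):
  M_1 = R_Ax - M_A  [x≤a] with R_A=-4/3, M_A=-4/3 = (-4/3)·1 - (-4/3) = 0 kN·m
Load 2 — uniform load w=17 kN/m over full span:
  M_2 = wLx/2 - wL²/12 - wx²/2 = 17·4·1/2 - 17·4²/12 - 17·1²/2 = 17/6 kN·m
Load 3 — point force P=9 kN at a=8/5 m (b=L-a=12/5):
  M_3 = Pb²(3a+b)x/L³ - Pab²/L²  [x≤a] = 9·(12/5)²·(3·(8/5)+(12/5))·1/4³ - 9·(8/5)·(12/5)²/4² = 81/125 kN·m
Superposition: M = Σ M_i = 2611/750 kN·m ≈ 3.481333 kN·m

M(1) = 2611/750 kN·m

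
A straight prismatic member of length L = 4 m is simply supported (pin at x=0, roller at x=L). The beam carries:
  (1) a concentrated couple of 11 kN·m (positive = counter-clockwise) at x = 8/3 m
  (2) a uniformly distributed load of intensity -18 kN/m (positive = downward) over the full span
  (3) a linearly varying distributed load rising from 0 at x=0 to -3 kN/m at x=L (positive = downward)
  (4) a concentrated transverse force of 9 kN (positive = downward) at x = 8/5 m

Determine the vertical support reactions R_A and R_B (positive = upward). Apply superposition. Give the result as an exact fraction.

Load 1 — applied couple M₀=11 kN·m at a=8/3 m (b=L-a=4/3):
  R_A = M₀/L = 11/4 kN
  R_B = -M₀/L = -11/4 kN
Load 2 — uniform load w=-18 kN/m over full span:
  R_A = wL/2 = (-18)·4/2 = -36 kN
  R_B = wL/2 = (-18)·4/2 = -36 kN
Load 3 — triangular load w₀=-3 kN/m (0→w₀ over full span):
  R_A = w₀L/6 = (-3)·4/6 = -2 kN
  R_B = w₀L/3 = (-3)·4/3 = -4 kN
Load 4 — point force P=9 kN at a=8/5 m (b=L-a=12/5):
  R_A = Pb/L = 9·(12/5)/4 = 27/5 kN
  R_B = Pa/L = 9·(8/5)/4 = 18/5 kN
Superposition: R_A = -597/20 kN, R_B = -783/20 kN

R_A = -597/20 kN, R_B = -783/20 kN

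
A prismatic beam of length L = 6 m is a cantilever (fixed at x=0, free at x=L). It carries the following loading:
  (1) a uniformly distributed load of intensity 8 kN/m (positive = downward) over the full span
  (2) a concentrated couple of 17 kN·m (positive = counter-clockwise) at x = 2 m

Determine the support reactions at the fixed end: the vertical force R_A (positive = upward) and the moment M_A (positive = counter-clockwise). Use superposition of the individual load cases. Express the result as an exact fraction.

R_A = 48 kN, M_A = 127 kN·m

Load 1 — uniform load w=8 kN/m over full span:
  R_A = wL = 8·6 = 48 kN
  M_A = wL²/2 = 8·6²/2 = 144 kN·m
Load 2 — applied couple M₀=17 kN·m at a=2 m (b=L-a=4):
  R_A = 0 kN
  M_A = -M₀ = -17 kN·m
Superposition: R_A = 48 kN, M_A = 127 kN·m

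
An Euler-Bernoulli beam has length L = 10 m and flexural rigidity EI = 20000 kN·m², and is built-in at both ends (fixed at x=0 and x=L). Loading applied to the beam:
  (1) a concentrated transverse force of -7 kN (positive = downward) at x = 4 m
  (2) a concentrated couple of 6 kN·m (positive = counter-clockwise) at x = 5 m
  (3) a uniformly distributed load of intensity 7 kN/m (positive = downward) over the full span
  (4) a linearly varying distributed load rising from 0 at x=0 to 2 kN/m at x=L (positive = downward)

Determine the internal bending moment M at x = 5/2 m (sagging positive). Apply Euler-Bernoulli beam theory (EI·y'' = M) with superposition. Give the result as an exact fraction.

M(5/2) = 8513/1200 kN·m

Load 1 — point force P=-7 kN at a=4 m (b=L-a=6):
  M_1 = Pb²(3a+b)x/L³ - Pab²/L²  [x≤a] = (-7)·6²·(3·4+6)·(5/2)/10³ - (-7)·4·6²/10² = -63/50 kN·m
Load 2 — applied couple M₀=6 kN·m at a=5 m (b=L-a=5):
  M_2 = R_Ax - M_A  [x≤a] with R_A=9/10, M_A=3/2 = (9/10)·(5/2) - (3/2) = 3/4 kN·m
Load 3 — uniform load w=7 kN/m over full span:
  M_3 = wLx/2 - wL²/12 - wx²/2 = 7·10·(5/2)/2 - 7·10²/12 - 7·(5/2)²/2 = 175/24 kN·m
Load 4 — triangular load w₀=2 kN/m (0→w₀ over full span):
  M_4 = 3w₀Lx/20 - w₀L²/30 - w₀x³/(6L) = 3·2·10·(5/2)/20 - 2·10²/30 - 2·(5/2)³/(6·10) = 5/16 kN·m
Superposition: M = Σ M_i = 8513/1200 kN·m ≈ 7.094167 kN·m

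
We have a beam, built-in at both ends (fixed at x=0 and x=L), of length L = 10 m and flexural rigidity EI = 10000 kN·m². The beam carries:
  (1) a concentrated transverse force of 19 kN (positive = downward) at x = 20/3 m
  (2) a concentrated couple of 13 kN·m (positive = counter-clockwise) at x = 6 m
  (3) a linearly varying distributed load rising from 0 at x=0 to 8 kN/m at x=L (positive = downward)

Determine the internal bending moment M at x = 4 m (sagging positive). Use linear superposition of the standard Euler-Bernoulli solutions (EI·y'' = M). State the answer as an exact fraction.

Load 1 — point force P=19 kN at a=20/3 m (b=L-a=10/3):
  M_1 = Pb²(3a+b)x/L³ - Pab²/L²  [x≤a] = 19·(10/3)²·(3·(20/3)+(10/3))·4/10³ - 19·(20/3)·(10/3)²/10² = 152/27 kN·m
Load 2 — applied couple M₀=13 kN·m at a=6 m (b=L-a=4):
  M_2 = R_Ax - M_A  [x≤a] with R_A=234/125, M_A=104/25 = (234/125)·4 - (104/25) = 416/125 kN·m
Load 3 — triangular load w₀=8 kN/m (0→w₀ over full span):
  M_3 = 3w₀Lx/20 - w₀L²/30 - w₀x³/(6L) = 3·8·10·4/20 - 8·10²/30 - 8·4³/(6·10) = 64/5 kN·m
Superposition: M = Σ M_i = 73432/3375 kN·m ≈ 21.757630 kN·m

M(4) = 73432/3375 kN·m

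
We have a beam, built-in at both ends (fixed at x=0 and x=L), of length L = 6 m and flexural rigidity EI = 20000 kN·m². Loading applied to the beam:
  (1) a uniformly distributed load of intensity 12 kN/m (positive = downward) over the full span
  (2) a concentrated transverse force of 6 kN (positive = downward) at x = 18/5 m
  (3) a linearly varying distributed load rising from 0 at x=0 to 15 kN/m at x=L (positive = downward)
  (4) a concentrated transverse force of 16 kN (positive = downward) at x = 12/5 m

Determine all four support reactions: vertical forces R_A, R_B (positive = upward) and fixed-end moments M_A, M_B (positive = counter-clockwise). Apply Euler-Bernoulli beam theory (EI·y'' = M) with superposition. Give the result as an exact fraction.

Load 1 — uniform load w=12 kN/m over full span:
  R_A = wL/2 = 12·6/2 = 36 kN
  M_A = wL²/12 = 12·6²/12 = 36 kN·m
  R_B = wL/2 = 12·6/2 = 36 kN
  M_B = -wL²/12 = -12·6²/12 = -36 kN·m
Load 2 — point force P=6 kN at a=18/5 m (b=L-a=12/5):
  R_A = Pb²(3a+b)/L³ = 6·(12/5)²·(3·(18/5)+(12/5))/6³ = 264/125 kN
  M_A = Pab²/L² = 6·(18/5)·(12/5)²/6² = 432/125 kN·m
  R_B = Pa²(a+3b)/L³ = 6·(18/5)²·((18/5)+3·(12/5))/6³ = 486/125 kN
  M_B = -Pa²b/L² = -6·(18/5)²·(12/5)/6² = -648/125 kN·m
Load 3 — triangular load w₀=15 kN/m (0→w₀ over full span):
  R_A = 3w₀L/20 = 3·15·6/20 = 27/2 kN
  M_A = w₀L²/30 = 15·6²/30 = 18 kN·m
  R_B = 7w₀L/20 = 7·15·6/20 = 63/2 kN
  M_B = -w₀L²/20 = -15·6²/20 = -27 kN·m
Load 4 — point force P=16 kN at a=12/5 m (b=L-a=18/5):
  R_A = Pb²(3a+b)/L³ = 16·(18/5)²·(3·(12/5)+(18/5))/6³ = 1296/125 kN
  M_A = Pab²/L² = 16·(12/5)·(18/5)²/6² = 1728/125 kN·m
  R_B = Pa²(a+3b)/L³ = 16·(12/5)²·((12/5)+3·(18/5))/6³ = 704/125 kN
  M_B = -Pa²b/L² = -16·(12/5)²·(18/5)/6² = -1152/125 kN·m
Superposition: R_A = 3099/50 kN, M_A = 1782/25 kN·m, R_B = 3851/50 kN, M_B = -387/5 kN·m

R_A = 3099/50 kN, M_A = 1782/25 kN·m, R_B = 3851/50 kN, M_B = -387/5 kN·m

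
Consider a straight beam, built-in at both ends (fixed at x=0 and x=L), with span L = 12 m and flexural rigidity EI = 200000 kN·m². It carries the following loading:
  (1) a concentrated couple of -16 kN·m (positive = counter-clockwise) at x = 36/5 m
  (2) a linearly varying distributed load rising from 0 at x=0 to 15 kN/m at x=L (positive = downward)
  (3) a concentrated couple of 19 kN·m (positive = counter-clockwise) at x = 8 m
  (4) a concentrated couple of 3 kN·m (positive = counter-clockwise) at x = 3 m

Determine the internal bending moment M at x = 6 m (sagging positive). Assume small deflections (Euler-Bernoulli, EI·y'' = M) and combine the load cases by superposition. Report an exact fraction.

M(6) = 2651/60 kN·m

Load 1 — applied couple M₀=-16 kN·m at a=36/5 m (b=L-a=24/5):
  M_1 = R_Ax - M_A  [x≤a] with R_A=-48/25, M_A=-128/25 = (-48/25)·6 - (-128/25) = -32/5 kN·m
Load 2 — triangular load w₀=15 kN/m (0→w₀ over full span):
  M_2 = 3w₀Lx/20 - w₀L²/30 - w₀x³/(6L) = 3·15·12·6/20 - 15·12²/30 - 15·6³/(6·12) = 45 kN·m
Load 3 — applied couple M₀=19 kN·m at a=8 m (b=L-a=4):
  M_3 = R_Ax - M_A  [x≤a] with R_A=19/9, M_A=19/3 = (19/9)·6 - (19/3) = 19/3 kN·m
Load 4 — applied couple M₀=3 kN·m at a=3 m (b=L-a=9):
  M_4 = R_Ax - M_A - M₀  [x>a] with R_A=9/32, M_A=-9/16 = (9/32)·6 - (-9/16) - 3 = -3/4 kN·m
Superposition: M = Σ M_i = 2651/60 kN·m ≈ 44.183333 kN·m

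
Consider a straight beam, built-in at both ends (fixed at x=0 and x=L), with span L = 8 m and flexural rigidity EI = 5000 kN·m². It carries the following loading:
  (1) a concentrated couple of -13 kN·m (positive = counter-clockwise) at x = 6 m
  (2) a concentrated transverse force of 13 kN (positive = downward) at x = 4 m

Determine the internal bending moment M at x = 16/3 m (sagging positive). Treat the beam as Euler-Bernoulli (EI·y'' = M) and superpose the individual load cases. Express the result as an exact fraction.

M(16/3) = -65/48 kN·m

Load 1 — applied couple M₀=-13 kN·m at a=6 m (b=L-a=2):
  M_1 = R_Ax - M_A  [x≤a] with R_A=-117/64, M_A=-65/16 = (-117/64)·(16/3) - (-65/16) = -91/16 kN·m
Load 2 — point force P=13 kN at a=4 m (b=L-a=4):
  M_2 = Pa²(a+3b)(L-x)/L³ - Pa²b/L²  [x>a] = 13·4²·(4+3·4)·(8-(16/3))/8³ - 13·4²·4/8² = 13/3 kN·m
Superposition: M = Σ M_i = -65/48 kN·m ≈ -1.354167 kN·m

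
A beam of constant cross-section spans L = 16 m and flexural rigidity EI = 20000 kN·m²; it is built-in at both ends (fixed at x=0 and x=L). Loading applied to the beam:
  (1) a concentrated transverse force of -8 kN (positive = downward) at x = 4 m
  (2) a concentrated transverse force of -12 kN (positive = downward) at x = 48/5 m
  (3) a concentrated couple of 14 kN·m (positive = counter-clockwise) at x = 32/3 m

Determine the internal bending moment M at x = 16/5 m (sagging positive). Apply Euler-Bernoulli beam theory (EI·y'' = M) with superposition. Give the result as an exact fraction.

M(16/5) = 716/1875 kN·m

Load 1 — point force P=-8 kN at a=4 m (b=L-a=12):
  M_1 = Pb²(3a+b)x/L³ - Pab²/L²  [x≤a] = (-8)·12²·(3·4+12)·(16/5)/16³ - (-8)·4·12²/16² = -18/5 kN·m
Load 2 — point force P=-12 kN at a=48/5 m (b=L-a=32/5):
  M_2 = Pb²(3a+b)x/L³ - Pab²/L²  [x≤a] = (-12)·(32/5)²·(3·(48/5)+(32/5))·(16/5)/16³ - (-12)·(48/5)·(32/5)²/16² = 3072/625 kN·m
Load 3 — applied couple M₀=14 kN·m at a=32/3 m (b=L-a=16/3):
  M_3 = R_Ax - M_A  [x≤a] with R_A=7/6, M_A=14/3 = (7/6)·(16/5) - (14/3) = -14/15 kN·m
Superposition: M = Σ M_i = 716/1875 kN·m ≈ 0.381867 kN·m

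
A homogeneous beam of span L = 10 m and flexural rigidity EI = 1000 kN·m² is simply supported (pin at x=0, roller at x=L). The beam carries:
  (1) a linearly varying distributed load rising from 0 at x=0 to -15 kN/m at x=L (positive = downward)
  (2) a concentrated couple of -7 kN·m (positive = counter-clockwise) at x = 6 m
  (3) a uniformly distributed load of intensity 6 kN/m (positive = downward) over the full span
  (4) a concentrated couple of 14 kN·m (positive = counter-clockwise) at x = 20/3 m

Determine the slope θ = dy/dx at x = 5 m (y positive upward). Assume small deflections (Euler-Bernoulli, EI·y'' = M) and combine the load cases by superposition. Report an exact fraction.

θ(5) = 12593/720000 rad

Load 1 — triangular load w₀=-15 kN/m (0→w₀ over full span):
  θ_1 = -w₀(7L⁴-30L²x²+15x⁴)/(360LEI) = -(-15)·(7·10⁴-30·10²·5²+15·5⁴)/(360·10·1000) = 7/384 rad
Load 2 — applied couple M₀=-7 kN·m at a=6 m (b=L-a=4):
  θ_2 = (M₀x²/(2L)+C₁)/EI  [x≤a] with C₁=M₀(3b²-L²)/(6L)=91/15 = ((-7)·5²/(2·10)+(91/15))/1000 = -161/60000 rad
Load 3 — uniform load w=6 kN/m over full span:
  θ_3 = -w(L³-6Lx²+4x³)/(24EI) = -6·(10³-6·10·5²+4·5³)/(24·1000) = 0 rad
Load 4 — applied couple M₀=14 kN·m at a=20/3 m (b=L-a=10/3):
  θ_4 = (M₀x²/(2L)+C₁)/EI  [x≤a] with C₁=M₀(3b²-L²)/(6L)=-140/9 = (14·5²/(2·10)+(-140/9))/1000 = 7/3600 rad
Superposition: θ = Σ θ_i = 12593/720000 rad ≈ 0.017490 rad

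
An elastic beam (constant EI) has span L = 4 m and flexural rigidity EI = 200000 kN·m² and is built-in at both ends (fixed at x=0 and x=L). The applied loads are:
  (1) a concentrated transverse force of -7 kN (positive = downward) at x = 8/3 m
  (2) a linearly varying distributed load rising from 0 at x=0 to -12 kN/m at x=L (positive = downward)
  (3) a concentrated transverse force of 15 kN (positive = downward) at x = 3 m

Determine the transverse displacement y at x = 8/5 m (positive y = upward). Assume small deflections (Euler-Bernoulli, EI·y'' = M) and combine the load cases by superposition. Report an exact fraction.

Load 1 — point force P=-7 kN at a=8/3 m (b=L-a=4/3):
  y_1 = -Pb²x²(3aL-(3a+b)x)/(6L³EI)  [x≤a] = -(-7)·(4/3)²·(8/5)²·(3·(8/3)·4-(3·(8/3)+(4/3))·(8/5))/(6·4³·200000) = 224/31640625 m
Load 2 — triangular load w₀=-12 kN/m (0→w₀ over full span):
  y_2 = -w₀x²(L-x)²(x+2L)/(120LEI) = -(-12)·(8/5)²·(4-(8/5))²·((8/5)+2·4)/(120·4·200000) = 864/48828125 m
Load 3 — point force P=15 kN at a=3 m (b=L-a=1):
  y_3 = -Pb²x²(3aL-(3a+b)x)/(6L³EI)  [x≤a] = -15·1²·(8/5)²·(3·3·4-(3·3+1)·(8/5))/(6·4³·200000) = -1/100000 m
Superposition: y = Σ y_i = 1869863/126562500000 m ≈ 0.000015 m

y(8/5) = 1869863/126562500000 m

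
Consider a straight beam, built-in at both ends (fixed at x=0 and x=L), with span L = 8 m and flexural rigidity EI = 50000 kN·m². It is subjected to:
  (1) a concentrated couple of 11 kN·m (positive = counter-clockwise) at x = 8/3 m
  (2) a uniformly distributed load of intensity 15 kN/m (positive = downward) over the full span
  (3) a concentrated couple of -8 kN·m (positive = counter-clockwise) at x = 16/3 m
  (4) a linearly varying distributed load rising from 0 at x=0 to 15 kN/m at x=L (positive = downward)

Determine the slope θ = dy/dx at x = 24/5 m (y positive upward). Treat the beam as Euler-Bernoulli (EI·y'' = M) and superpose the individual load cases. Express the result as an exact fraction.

θ(24/5) = 893/1171875 rad

Load 1 — applied couple M₀=11 kN·m at a=8/3 m (b=L-a=16/3):
  θ_1 = (R_Ax²/2 - M_Ax - M₀(x-a))/EI  [x>a] with R_A=11/6, M_A=0 = ((11/6)·(24/5)²/2 - 0·(24/5) - 11·((24/5)-(8/3)))/50000 = -11/234375 rad
Load 2 — uniform load w=15 kN/m over full span:
  θ_2 = -wx(L-x)(L-2x)/(12EI) = -15·(24/5)·(8-(24/5))·(8-2·(24/5))/(12·50000) = 48/78125 rad
Load 3 — applied couple M₀=-8 kN·m at a=16/3 m (b=L-a=8/3):
  θ_3 = (R_Ax²/2 - M_Ax)/EI  [x≤a] with R_A=-4/3, M_A=-8/3 = ((-4/3)·(24/5)²/2 - (-8/3)·(24/5))/50000 = -4/78125 rad
Load 4 — triangular load w₀=15 kN/m (0→w₀ over full span):
  θ_4 = -w₀(2x(L-x)(L-2x)(x+2L)+x²(L-x)²)/(120LEI) = -15·(2·(24/5)·(8-(24/5))·(8-2·(24/5))·((24/5)+2·8)+(24/5)²·(8-(24/5))²)/(120·8·50000) = 96/390625 rad
Superposition: θ = Σ θ_i = 893/1171875 rad ≈ 0.000762 rad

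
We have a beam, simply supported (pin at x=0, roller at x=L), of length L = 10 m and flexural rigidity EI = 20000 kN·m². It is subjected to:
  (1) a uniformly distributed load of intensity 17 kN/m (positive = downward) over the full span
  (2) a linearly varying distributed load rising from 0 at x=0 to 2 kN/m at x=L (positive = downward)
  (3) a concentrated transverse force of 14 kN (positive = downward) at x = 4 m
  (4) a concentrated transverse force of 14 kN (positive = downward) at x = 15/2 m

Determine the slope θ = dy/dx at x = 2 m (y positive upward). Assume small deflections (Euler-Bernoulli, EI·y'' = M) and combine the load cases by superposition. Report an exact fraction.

θ(2) = -513967/14400000 rad

Load 1 — uniform load w=17 kN/m over full span:
  θ_1 = -w(L³-6Lx²+4x³)/(24EI) = -17·(10³-6·10·2²+4·2³)/(24·20000) = -561/20000 rad
Load 2 — triangular load w₀=2 kN/m (0→w₀ over full span):
  θ_2 = -w₀(7L⁴-30L²x²+15x⁴)/(360LEI) = -2·(7·10⁴-30·10²·2²+15·2⁴)/(360·10·20000) = -91/56250 rad
Load 3 — point force P=14 kN at a=4 m (b=L-a=6):
  θ_3 = -Pb(L²-b²-3x²)/(6LEI)  [x≤a] = -14·6·(10²-6²-3·2²)/(6·10·20000) = -91/25000 rad
Load 4 — point force P=14 kN at a=15/2 m (b=L-a=5/2):
  θ_4 = -Pb(L²-b²-3x²)/(6LEI)  [x≤a] = -14·(5/2)·(10²-(5/2)²-3·2²)/(6·10·20000) = -763/320000 rad
Superposition: θ = Σ θ_i = -513967/14400000 rad ≈ -0.035692 rad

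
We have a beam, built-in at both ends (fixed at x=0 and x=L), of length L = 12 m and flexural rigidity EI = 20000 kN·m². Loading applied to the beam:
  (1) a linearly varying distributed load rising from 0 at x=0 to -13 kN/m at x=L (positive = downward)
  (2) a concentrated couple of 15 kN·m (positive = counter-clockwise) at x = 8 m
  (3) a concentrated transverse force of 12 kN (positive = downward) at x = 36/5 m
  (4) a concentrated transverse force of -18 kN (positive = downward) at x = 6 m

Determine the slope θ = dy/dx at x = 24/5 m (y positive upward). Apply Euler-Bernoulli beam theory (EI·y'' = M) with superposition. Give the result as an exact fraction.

Load 1 — triangular load w₀=-13 kN/m (0→w₀ over full span):
  θ_1 = -w₀(2x(L-x)(L-2x)(x+2L)+x²(L-x)²)/(120LEI) = -(-13)·(2·(24/5)·(12-(24/5))·(12-2·(24/5))·((24/5)+2·12)+(24/5)²·(12-(24/5))²)/(120·12·20000) = 1053/390625 rad
Load 2 — applied couple M₀=15 kN·m at a=8 m (b=L-a=4):
  θ_2 = (R_Ax²/2 - M_Ax)/EI  [x≤a] with R_A=5/3, M_A=5 = ((5/3)·(24/5)²/2 - 5·(24/5))/20000 = -3/12500 rad
Load 3 — point force P=12 kN at a=36/5 m (b=L-a=24/5):
  θ_3 = -Pb²x(2aL-(3a+b)x)/(2L³EI)  [x≤a] = -12·(24/5)²·(24/5)·(2·(36/5)·12-(3·(36/5)+(24/5))·(24/5))/(2·12³·20000) = -1728/1953125 rad
Load 4 — point force P=-18 kN at a=6 m (b=L-a=6):
  θ_4 = -Pb²x(2aL-(3a+b)x)/(2L³EI)  [x≤a] = -(-18)·6²·(24/5)·(2·6·12-(3·6+6)·(24/5))/(2·12³·20000) = 81/62500 rad
Superposition: θ = Σ θ_i = 11199/3906250 rad ≈ 0.002867 rad

θ(24/5) = 11199/3906250 rad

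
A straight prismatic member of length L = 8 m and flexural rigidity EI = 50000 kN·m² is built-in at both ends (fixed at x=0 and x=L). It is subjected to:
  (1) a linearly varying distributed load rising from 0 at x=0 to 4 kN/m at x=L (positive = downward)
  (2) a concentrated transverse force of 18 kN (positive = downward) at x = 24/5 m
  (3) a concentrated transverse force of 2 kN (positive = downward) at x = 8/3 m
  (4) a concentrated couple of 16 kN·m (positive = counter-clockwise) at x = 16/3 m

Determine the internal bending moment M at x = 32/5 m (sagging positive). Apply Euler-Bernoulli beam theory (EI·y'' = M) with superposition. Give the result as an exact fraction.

Load 1 — triangular load w₀=4 kN/m (0→w₀ over full span):
  M_1 = 3w₀Lx/20 - w₀L²/30 - w₀x³/(6L) = 3·4·8·(32/5)/20 - 4·8²/30 - 4·(32/5)³/(6·8) = 128/375 kN·m
Load 2 — point force P=18 kN at a=24/5 m (b=L-a=16/5):
  M_2 = Pa²(a+3b)(L-x)/L³ - Pa²b/L²  [x>a] = 18·(24/5)²·((24/5)+3·(16/5))·(8-(32/5))/8³ - 18·(24/5)²·(16/5)/8² = -1296/625 kN·m
Load 3 — point force P=2 kN at a=8/3 m (b=L-a=16/3):
  M_3 = Pa²(a+3b)(L-x)/L³ - Pa²b/L²  [x>a] = 2·(8/3)²·((8/3)+3·(16/3))·(8-(32/5))/8³ - 2·(8/3)²·(16/3)/8² = -16/45 kN·m
Load 4 — applied couple M₀=16 kN·m at a=16/3 m (b=L-a=8/3):
  M_4 = R_Ax - M_A - M₀  [x>a] with R_A=8/3, M_A=16/3 = (8/3)·(32/5) - (16/3) - 16 = -64/15 kN·m
Superposition: M = Σ M_i = -35744/5625 kN·m ≈ -6.354489 kN·m

M(32/5) = -35744/5625 kN·m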